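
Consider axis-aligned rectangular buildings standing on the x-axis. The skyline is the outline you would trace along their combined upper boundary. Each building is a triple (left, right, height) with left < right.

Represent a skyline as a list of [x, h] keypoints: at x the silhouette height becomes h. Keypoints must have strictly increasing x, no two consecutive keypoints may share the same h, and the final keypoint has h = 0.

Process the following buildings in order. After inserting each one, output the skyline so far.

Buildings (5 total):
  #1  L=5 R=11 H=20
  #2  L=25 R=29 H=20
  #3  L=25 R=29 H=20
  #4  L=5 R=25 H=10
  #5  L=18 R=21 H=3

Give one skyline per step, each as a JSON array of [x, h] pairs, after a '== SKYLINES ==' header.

== SKYLINES ==
[[5,20],[11,0]]
[[5,20],[11,0],[25,20],[29,0]]
[[5,20],[11,0],[25,20],[29,0]]
[[5,20],[11,10],[25,20],[29,0]]
[[5,20],[11,10],[25,20],[29,0]]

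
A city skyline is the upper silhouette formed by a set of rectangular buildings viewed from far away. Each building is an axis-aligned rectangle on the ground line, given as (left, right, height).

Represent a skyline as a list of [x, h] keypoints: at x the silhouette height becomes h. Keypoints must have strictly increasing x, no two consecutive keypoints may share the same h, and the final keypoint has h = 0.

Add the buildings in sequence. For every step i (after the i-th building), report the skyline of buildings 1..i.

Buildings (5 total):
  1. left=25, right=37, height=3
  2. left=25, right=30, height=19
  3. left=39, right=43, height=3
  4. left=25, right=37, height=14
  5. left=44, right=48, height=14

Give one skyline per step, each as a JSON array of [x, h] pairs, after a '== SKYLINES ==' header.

== SKYLINES ==
[[25,3],[37,0]]
[[25,19],[30,3],[37,0]]
[[25,19],[30,3],[37,0],[39,3],[43,0]]
[[25,19],[30,14],[37,0],[39,3],[43,0]]
[[25,19],[30,14],[37,0],[39,3],[43,0],[44,14],[48,0]]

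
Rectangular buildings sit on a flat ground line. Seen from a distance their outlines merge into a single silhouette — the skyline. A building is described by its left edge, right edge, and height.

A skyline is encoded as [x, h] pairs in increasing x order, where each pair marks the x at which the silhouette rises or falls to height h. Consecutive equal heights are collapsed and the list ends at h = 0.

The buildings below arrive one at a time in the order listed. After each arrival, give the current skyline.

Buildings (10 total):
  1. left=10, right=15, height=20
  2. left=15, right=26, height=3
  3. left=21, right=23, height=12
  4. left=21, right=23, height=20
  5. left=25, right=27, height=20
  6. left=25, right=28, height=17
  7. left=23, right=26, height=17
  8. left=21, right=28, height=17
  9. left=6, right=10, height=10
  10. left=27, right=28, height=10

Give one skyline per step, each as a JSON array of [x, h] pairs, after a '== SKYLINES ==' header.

== SKYLINES ==
[[10,20],[15,0]]
[[10,20],[15,3],[26,0]]
[[10,20],[15,3],[21,12],[23,3],[26,0]]
[[10,20],[15,3],[21,20],[23,3],[26,0]]
[[10,20],[15,3],[21,20],[23,3],[25,20],[27,0]]
[[10,20],[15,3],[21,20],[23,3],[25,20],[27,17],[28,0]]
[[10,20],[15,3],[21,20],[23,17],[25,20],[27,17],[28,0]]
[[10,20],[15,3],[21,20],[23,17],[25,20],[27,17],[28,0]]
[[6,10],[10,20],[15,3],[21,20],[23,17],[25,20],[27,17],[28,0]]
[[6,10],[10,20],[15,3],[21,20],[23,17],[25,20],[27,17],[28,0]]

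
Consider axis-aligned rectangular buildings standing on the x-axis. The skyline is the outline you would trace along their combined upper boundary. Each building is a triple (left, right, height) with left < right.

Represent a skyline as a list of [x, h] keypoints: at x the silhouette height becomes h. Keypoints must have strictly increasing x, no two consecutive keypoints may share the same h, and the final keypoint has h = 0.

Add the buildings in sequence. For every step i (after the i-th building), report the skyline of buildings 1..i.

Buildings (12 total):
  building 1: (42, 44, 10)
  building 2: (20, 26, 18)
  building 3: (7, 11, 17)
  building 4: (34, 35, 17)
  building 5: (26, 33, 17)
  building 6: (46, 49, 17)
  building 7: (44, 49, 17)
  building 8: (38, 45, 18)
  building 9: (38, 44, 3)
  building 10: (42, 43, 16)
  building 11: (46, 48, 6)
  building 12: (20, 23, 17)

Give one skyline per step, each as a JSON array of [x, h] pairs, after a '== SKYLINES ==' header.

== SKYLINES ==
[[42,10],[44,0]]
[[20,18],[26,0],[42,10],[44,0]]
[[7,17],[11,0],[20,18],[26,0],[42,10],[44,0]]
[[7,17],[11,0],[20,18],[26,0],[34,17],[35,0],[42,10],[44,0]]
[[7,17],[11,0],[20,18],[26,17],[33,0],[34,17],[35,0],[42,10],[44,0]]
[[7,17],[11,0],[20,18],[26,17],[33,0],[34,17],[35,0],[42,10],[44,0],[46,17],[49,0]]
[[7,17],[11,0],[20,18],[26,17],[33,0],[34,17],[35,0],[42,10],[44,17],[49,0]]
[[7,17],[11,0],[20,18],[26,17],[33,0],[34,17],[35,0],[38,18],[45,17],[49,0]]
[[7,17],[11,0],[20,18],[26,17],[33,0],[34,17],[35,0],[38,18],[45,17],[49,0]]
[[7,17],[11,0],[20,18],[26,17],[33,0],[34,17],[35,0],[38,18],[45,17],[49,0]]
[[7,17],[11,0],[20,18],[26,17],[33,0],[34,17],[35,0],[38,18],[45,17],[49,0]]
[[7,17],[11,0],[20,18],[26,17],[33,0],[34,17],[35,0],[38,18],[45,17],[49,0]]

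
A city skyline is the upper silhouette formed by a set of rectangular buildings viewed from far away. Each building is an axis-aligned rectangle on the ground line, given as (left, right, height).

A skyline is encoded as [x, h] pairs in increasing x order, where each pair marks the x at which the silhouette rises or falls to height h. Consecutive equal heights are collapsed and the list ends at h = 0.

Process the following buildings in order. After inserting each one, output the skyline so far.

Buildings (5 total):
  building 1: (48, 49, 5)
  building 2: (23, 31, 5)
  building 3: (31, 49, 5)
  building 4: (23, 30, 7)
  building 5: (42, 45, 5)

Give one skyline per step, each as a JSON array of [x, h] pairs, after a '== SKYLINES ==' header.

== SKYLINES ==
[[48,5],[49,0]]
[[23,5],[31,0],[48,5],[49,0]]
[[23,5],[49,0]]
[[23,7],[30,5],[49,0]]
[[23,7],[30,5],[49,0]]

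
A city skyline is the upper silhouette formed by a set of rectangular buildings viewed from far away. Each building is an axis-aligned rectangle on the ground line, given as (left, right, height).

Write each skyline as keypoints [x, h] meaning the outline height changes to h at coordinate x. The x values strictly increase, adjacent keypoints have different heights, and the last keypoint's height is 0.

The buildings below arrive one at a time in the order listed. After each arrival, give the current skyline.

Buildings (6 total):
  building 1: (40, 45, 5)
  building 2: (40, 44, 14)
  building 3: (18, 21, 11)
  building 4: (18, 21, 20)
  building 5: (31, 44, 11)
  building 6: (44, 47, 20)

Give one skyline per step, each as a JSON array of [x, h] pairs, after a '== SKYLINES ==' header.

== SKYLINES ==
[[40,5],[45,0]]
[[40,14],[44,5],[45,0]]
[[18,11],[21,0],[40,14],[44,5],[45,0]]
[[18,20],[21,0],[40,14],[44,5],[45,0]]
[[18,20],[21,0],[31,11],[40,14],[44,5],[45,0]]
[[18,20],[21,0],[31,11],[40,14],[44,20],[47,0]]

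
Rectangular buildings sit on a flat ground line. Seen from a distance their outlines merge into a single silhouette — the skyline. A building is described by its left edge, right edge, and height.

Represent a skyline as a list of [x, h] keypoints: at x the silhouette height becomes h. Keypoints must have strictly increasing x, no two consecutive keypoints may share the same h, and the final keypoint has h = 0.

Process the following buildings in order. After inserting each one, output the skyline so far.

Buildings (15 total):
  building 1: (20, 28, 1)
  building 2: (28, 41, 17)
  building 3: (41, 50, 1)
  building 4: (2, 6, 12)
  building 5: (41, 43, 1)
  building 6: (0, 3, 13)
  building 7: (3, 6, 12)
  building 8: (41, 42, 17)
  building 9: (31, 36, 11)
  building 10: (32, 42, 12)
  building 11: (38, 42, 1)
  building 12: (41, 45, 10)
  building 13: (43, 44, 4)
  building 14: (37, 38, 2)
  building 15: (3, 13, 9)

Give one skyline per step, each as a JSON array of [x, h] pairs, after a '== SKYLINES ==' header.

== SKYLINES ==
[[20,1],[28,0]]
[[20,1],[28,17],[41,0]]
[[20,1],[28,17],[41,1],[50,0]]
[[2,12],[6,0],[20,1],[28,17],[41,1],[50,0]]
[[2,12],[6,0],[20,1],[28,17],[41,1],[50,0]]
[[0,13],[3,12],[6,0],[20,1],[28,17],[41,1],[50,0]]
[[0,13],[3,12],[6,0],[20,1],[28,17],[41,1],[50,0]]
[[0,13],[3,12],[6,0],[20,1],[28,17],[42,1],[50,0]]
[[0,13],[3,12],[6,0],[20,1],[28,17],[42,1],[50,0]]
[[0,13],[3,12],[6,0],[20,1],[28,17],[42,1],[50,0]]
[[0,13],[3,12],[6,0],[20,1],[28,17],[42,1],[50,0]]
[[0,13],[3,12],[6,0],[20,1],[28,17],[42,10],[45,1],[50,0]]
[[0,13],[3,12],[6,0],[20,1],[28,17],[42,10],[45,1],[50,0]]
[[0,13],[3,12],[6,0],[20,1],[28,17],[42,10],[45,1],[50,0]]
[[0,13],[3,12],[6,9],[13,0],[20,1],[28,17],[42,10],[45,1],[50,0]]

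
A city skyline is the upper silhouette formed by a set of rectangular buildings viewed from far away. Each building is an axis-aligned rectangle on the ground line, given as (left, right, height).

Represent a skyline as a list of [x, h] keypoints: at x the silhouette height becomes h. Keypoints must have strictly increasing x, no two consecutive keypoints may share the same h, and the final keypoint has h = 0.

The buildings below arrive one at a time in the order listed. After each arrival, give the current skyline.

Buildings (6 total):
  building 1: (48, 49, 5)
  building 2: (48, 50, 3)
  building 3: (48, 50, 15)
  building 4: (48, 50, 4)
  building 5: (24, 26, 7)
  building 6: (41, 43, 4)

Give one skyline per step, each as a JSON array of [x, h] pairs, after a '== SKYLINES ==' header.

== SKYLINES ==
[[48,5],[49,0]]
[[48,5],[49,3],[50,0]]
[[48,15],[50,0]]
[[48,15],[50,0]]
[[24,7],[26,0],[48,15],[50,0]]
[[24,7],[26,0],[41,4],[43,0],[48,15],[50,0]]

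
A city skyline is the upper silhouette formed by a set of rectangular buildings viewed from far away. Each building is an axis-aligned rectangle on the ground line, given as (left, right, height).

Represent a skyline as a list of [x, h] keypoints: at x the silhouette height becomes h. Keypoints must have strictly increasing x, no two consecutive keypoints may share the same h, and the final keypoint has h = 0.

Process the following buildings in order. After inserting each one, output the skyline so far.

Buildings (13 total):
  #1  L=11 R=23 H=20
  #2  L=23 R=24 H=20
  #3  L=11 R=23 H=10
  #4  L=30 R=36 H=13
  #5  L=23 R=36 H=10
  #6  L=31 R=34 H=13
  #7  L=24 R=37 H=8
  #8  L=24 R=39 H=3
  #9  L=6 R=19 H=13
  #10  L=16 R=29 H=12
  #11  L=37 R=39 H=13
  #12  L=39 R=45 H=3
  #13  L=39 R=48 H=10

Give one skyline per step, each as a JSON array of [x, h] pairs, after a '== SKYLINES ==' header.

== SKYLINES ==
[[11,20],[23,0]]
[[11,20],[24,0]]
[[11,20],[24,0]]
[[11,20],[24,0],[30,13],[36,0]]
[[11,20],[24,10],[30,13],[36,0]]
[[11,20],[24,10],[30,13],[36,0]]
[[11,20],[24,10],[30,13],[36,8],[37,0]]
[[11,20],[24,10],[30,13],[36,8],[37,3],[39,0]]
[[6,13],[11,20],[24,10],[30,13],[36,8],[37,3],[39,0]]
[[6,13],[11,20],[24,12],[29,10],[30,13],[36,8],[37,3],[39,0]]
[[6,13],[11,20],[24,12],[29,10],[30,13],[36,8],[37,13],[39,0]]
[[6,13],[11,20],[24,12],[29,10],[30,13],[36,8],[37,13],[39,3],[45,0]]
[[6,13],[11,20],[24,12],[29,10],[30,13],[36,8],[37,13],[39,10],[48,0]]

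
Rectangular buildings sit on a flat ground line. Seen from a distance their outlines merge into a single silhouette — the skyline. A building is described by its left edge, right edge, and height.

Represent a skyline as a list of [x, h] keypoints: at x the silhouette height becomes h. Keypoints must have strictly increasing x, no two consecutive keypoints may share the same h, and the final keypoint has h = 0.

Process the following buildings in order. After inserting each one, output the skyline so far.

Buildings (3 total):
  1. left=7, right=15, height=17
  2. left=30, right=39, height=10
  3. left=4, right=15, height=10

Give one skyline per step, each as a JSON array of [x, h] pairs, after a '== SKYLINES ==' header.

== SKYLINES ==
[[7,17],[15,0]]
[[7,17],[15,0],[30,10],[39,0]]
[[4,10],[7,17],[15,0],[30,10],[39,0]]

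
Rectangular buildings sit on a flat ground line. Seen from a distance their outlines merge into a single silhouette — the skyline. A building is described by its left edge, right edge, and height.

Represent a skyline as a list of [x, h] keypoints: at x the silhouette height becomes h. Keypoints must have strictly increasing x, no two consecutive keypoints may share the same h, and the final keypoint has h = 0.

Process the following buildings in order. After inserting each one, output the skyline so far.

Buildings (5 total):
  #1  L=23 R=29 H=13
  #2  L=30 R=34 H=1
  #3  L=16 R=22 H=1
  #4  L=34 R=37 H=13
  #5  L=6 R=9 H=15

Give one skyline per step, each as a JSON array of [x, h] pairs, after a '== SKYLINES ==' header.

== SKYLINES ==
[[23,13],[29,0]]
[[23,13],[29,0],[30,1],[34,0]]
[[16,1],[22,0],[23,13],[29,0],[30,1],[34,0]]
[[16,1],[22,0],[23,13],[29,0],[30,1],[34,13],[37,0]]
[[6,15],[9,0],[16,1],[22,0],[23,13],[29,0],[30,1],[34,13],[37,0]]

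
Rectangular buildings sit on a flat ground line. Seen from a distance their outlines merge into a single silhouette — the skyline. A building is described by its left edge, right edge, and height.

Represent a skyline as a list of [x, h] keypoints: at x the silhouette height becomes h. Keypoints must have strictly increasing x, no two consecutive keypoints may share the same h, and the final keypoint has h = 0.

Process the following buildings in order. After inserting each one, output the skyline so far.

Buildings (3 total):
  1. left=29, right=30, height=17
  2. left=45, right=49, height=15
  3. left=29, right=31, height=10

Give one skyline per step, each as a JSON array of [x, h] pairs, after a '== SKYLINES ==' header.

== SKYLINES ==
[[29,17],[30,0]]
[[29,17],[30,0],[45,15],[49,0]]
[[29,17],[30,10],[31,0],[45,15],[49,0]]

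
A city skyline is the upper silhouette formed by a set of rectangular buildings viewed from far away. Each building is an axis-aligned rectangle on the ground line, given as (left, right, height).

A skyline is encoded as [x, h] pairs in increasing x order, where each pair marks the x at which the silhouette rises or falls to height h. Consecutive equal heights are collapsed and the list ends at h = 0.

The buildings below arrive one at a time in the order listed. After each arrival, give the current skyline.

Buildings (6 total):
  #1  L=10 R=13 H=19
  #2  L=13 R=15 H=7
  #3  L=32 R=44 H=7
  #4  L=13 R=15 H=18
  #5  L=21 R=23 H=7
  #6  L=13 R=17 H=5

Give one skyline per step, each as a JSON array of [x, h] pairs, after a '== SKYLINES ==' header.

== SKYLINES ==
[[10,19],[13,0]]
[[10,19],[13,7],[15,0]]
[[10,19],[13,7],[15,0],[32,7],[44,0]]
[[10,19],[13,18],[15,0],[32,7],[44,0]]
[[10,19],[13,18],[15,0],[21,7],[23,0],[32,7],[44,0]]
[[10,19],[13,18],[15,5],[17,0],[21,7],[23,0],[32,7],[44,0]]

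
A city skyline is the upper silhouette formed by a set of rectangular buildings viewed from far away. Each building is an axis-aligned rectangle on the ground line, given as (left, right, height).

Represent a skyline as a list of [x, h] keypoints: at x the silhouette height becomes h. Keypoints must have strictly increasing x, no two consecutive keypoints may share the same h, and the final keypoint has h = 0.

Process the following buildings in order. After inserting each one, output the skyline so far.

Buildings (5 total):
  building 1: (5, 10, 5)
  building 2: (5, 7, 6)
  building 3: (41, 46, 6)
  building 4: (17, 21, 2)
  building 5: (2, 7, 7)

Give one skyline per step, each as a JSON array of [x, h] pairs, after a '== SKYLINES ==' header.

== SKYLINES ==
[[5,5],[10,0]]
[[5,6],[7,5],[10,0]]
[[5,6],[7,5],[10,0],[41,6],[46,0]]
[[5,6],[7,5],[10,0],[17,2],[21,0],[41,6],[46,0]]
[[2,7],[7,5],[10,0],[17,2],[21,0],[41,6],[46,0]]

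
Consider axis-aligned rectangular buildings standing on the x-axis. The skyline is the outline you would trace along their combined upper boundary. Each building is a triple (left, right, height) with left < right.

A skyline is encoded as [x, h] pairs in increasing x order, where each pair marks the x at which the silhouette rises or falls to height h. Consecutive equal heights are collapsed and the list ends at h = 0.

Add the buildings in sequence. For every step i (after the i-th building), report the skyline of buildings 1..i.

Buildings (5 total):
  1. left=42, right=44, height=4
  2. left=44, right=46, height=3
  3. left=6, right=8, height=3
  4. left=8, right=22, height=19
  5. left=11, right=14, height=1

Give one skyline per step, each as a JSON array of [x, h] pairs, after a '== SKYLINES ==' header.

== SKYLINES ==
[[42,4],[44,0]]
[[42,4],[44,3],[46,0]]
[[6,3],[8,0],[42,4],[44,3],[46,0]]
[[6,3],[8,19],[22,0],[42,4],[44,3],[46,0]]
[[6,3],[8,19],[22,0],[42,4],[44,3],[46,0]]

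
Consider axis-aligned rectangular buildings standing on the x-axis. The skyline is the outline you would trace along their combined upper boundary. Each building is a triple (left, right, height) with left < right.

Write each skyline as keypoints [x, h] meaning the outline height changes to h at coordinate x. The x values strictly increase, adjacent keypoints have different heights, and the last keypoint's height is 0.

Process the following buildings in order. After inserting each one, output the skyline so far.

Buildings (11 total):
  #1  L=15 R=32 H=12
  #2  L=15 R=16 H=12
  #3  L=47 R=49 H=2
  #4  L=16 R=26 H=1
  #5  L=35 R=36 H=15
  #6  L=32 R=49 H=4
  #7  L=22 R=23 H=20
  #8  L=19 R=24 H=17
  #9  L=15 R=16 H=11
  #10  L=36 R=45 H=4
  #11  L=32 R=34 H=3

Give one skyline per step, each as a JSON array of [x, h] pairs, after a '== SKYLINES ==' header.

== SKYLINES ==
[[15,12],[32,0]]
[[15,12],[32,0]]
[[15,12],[32,0],[47,2],[49,0]]
[[15,12],[32,0],[47,2],[49,0]]
[[15,12],[32,0],[35,15],[36,0],[47,2],[49,0]]
[[15,12],[32,4],[35,15],[36,4],[49,0]]
[[15,12],[22,20],[23,12],[32,4],[35,15],[36,4],[49,0]]
[[15,12],[19,17],[22,20],[23,17],[24,12],[32,4],[35,15],[36,4],[49,0]]
[[15,12],[19,17],[22,20],[23,17],[24,12],[32,4],[35,15],[36,4],[49,0]]
[[15,12],[19,17],[22,20],[23,17],[24,12],[32,4],[35,15],[36,4],[49,0]]
[[15,12],[19,17],[22,20],[23,17],[24,12],[32,4],[35,15],[36,4],[49,0]]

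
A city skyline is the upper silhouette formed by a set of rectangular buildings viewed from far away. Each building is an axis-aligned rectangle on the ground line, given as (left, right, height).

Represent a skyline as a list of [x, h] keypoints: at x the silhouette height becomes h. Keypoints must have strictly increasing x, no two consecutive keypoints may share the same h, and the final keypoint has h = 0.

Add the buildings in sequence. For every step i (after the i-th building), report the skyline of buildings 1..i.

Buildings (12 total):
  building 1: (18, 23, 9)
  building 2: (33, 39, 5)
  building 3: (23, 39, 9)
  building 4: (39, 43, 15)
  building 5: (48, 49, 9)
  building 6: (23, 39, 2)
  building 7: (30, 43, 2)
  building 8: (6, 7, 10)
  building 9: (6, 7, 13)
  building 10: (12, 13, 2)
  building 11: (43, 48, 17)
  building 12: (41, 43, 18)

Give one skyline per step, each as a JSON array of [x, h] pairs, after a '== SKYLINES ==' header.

== SKYLINES ==
[[18,9],[23,0]]
[[18,9],[23,0],[33,5],[39,0]]
[[18,9],[39,0]]
[[18,9],[39,15],[43,0]]
[[18,9],[39,15],[43,0],[48,9],[49,0]]
[[18,9],[39,15],[43,0],[48,9],[49,0]]
[[18,9],[39,15],[43,0],[48,9],[49,0]]
[[6,10],[7,0],[18,9],[39,15],[43,0],[48,9],[49,0]]
[[6,13],[7,0],[18,9],[39,15],[43,0],[48,9],[49,0]]
[[6,13],[7,0],[12,2],[13,0],[18,9],[39,15],[43,0],[48,9],[49,0]]
[[6,13],[7,0],[12,2],[13,0],[18,9],[39,15],[43,17],[48,9],[49,0]]
[[6,13],[7,0],[12,2],[13,0],[18,9],[39,15],[41,18],[43,17],[48,9],[49,0]]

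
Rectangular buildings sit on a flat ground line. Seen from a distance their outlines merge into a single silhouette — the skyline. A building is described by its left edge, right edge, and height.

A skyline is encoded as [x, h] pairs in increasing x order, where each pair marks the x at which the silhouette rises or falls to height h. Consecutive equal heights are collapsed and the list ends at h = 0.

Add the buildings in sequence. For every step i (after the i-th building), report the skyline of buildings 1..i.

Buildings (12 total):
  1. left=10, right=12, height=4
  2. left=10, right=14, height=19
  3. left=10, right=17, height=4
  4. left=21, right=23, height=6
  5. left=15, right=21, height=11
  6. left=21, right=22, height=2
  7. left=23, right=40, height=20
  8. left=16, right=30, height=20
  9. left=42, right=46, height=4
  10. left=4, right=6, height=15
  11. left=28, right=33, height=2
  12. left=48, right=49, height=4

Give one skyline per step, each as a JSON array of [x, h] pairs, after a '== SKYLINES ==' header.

== SKYLINES ==
[[10,4],[12,0]]
[[10,19],[14,0]]
[[10,19],[14,4],[17,0]]
[[10,19],[14,4],[17,0],[21,6],[23,0]]
[[10,19],[14,4],[15,11],[21,6],[23,0]]
[[10,19],[14,4],[15,11],[21,6],[23,0]]
[[10,19],[14,4],[15,11],[21,6],[23,20],[40,0]]
[[10,19],[14,4],[15,11],[16,20],[40,0]]
[[10,19],[14,4],[15,11],[16,20],[40,0],[42,4],[46,0]]
[[4,15],[6,0],[10,19],[14,4],[15,11],[16,20],[40,0],[42,4],[46,0]]
[[4,15],[6,0],[10,19],[14,4],[15,11],[16,20],[40,0],[42,4],[46,0]]
[[4,15],[6,0],[10,19],[14,4],[15,11],[16,20],[40,0],[42,4],[46,0],[48,4],[49,0]]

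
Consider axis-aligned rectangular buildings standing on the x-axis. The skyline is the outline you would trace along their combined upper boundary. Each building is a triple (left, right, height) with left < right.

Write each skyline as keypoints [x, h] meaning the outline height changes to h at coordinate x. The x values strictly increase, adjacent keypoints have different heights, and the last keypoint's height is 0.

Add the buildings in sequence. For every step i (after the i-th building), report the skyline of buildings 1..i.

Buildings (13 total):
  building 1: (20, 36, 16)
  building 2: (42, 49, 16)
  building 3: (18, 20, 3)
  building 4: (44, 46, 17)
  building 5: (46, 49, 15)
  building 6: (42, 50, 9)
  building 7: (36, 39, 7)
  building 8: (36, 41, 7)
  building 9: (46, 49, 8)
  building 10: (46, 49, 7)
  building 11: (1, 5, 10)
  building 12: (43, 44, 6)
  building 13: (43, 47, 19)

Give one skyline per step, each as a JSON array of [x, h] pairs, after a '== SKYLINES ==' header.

== SKYLINES ==
[[20,16],[36,0]]
[[20,16],[36,0],[42,16],[49,0]]
[[18,3],[20,16],[36,0],[42,16],[49,0]]
[[18,3],[20,16],[36,0],[42,16],[44,17],[46,16],[49,0]]
[[18,3],[20,16],[36,0],[42,16],[44,17],[46,16],[49,0]]
[[18,3],[20,16],[36,0],[42,16],[44,17],[46,16],[49,9],[50,0]]
[[18,3],[20,16],[36,7],[39,0],[42,16],[44,17],[46,16],[49,9],[50,0]]
[[18,3],[20,16],[36,7],[41,0],[42,16],[44,17],[46,16],[49,9],[50,0]]
[[18,3],[20,16],[36,7],[41,0],[42,16],[44,17],[46,16],[49,9],[50,0]]
[[18,3],[20,16],[36,7],[41,0],[42,16],[44,17],[46,16],[49,9],[50,0]]
[[1,10],[5,0],[18,3],[20,16],[36,7],[41,0],[42,16],[44,17],[46,16],[49,9],[50,0]]
[[1,10],[5,0],[18,3],[20,16],[36,7],[41,0],[42,16],[44,17],[46,16],[49,9],[50,0]]
[[1,10],[5,0],[18,3],[20,16],[36,7],[41,0],[42,16],[43,19],[47,16],[49,9],[50,0]]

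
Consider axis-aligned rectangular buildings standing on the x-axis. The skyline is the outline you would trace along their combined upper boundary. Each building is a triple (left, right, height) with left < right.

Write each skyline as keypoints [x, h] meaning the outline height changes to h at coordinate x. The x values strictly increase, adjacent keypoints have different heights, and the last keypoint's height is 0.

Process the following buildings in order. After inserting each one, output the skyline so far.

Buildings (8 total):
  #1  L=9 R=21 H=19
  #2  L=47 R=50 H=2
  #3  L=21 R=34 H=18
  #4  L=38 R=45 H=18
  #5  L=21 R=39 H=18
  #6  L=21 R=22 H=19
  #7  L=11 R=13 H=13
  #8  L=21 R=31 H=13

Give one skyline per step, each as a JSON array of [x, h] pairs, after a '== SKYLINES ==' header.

== SKYLINES ==
[[9,19],[21,0]]
[[9,19],[21,0],[47,2],[50,0]]
[[9,19],[21,18],[34,0],[47,2],[50,0]]
[[9,19],[21,18],[34,0],[38,18],[45,0],[47,2],[50,0]]
[[9,19],[21,18],[45,0],[47,2],[50,0]]
[[9,19],[22,18],[45,0],[47,2],[50,0]]
[[9,19],[22,18],[45,0],[47,2],[50,0]]
[[9,19],[22,18],[45,0],[47,2],[50,0]]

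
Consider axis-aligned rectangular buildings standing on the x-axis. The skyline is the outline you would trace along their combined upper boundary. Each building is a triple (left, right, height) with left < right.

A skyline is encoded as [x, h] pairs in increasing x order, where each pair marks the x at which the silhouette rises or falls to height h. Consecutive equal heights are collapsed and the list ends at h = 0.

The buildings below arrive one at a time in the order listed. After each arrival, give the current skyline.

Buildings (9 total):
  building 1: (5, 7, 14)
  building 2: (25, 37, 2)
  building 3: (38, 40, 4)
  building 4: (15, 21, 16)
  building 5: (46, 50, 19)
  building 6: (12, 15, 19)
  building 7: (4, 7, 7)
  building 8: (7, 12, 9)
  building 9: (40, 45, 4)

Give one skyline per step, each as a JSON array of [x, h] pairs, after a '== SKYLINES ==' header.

== SKYLINES ==
[[5,14],[7,0]]
[[5,14],[7,0],[25,2],[37,0]]
[[5,14],[7,0],[25,2],[37,0],[38,4],[40,0]]
[[5,14],[7,0],[15,16],[21,0],[25,2],[37,0],[38,4],[40,0]]
[[5,14],[7,0],[15,16],[21,0],[25,2],[37,0],[38,4],[40,0],[46,19],[50,0]]
[[5,14],[7,0],[12,19],[15,16],[21,0],[25,2],[37,0],[38,4],[40,0],[46,19],[50,0]]
[[4,7],[5,14],[7,0],[12,19],[15,16],[21,0],[25,2],[37,0],[38,4],[40,0],[46,19],[50,0]]
[[4,7],[5,14],[7,9],[12,19],[15,16],[21,0],[25,2],[37,0],[38,4],[40,0],[46,19],[50,0]]
[[4,7],[5,14],[7,9],[12,19],[15,16],[21,0],[25,2],[37,0],[38,4],[45,0],[46,19],[50,0]]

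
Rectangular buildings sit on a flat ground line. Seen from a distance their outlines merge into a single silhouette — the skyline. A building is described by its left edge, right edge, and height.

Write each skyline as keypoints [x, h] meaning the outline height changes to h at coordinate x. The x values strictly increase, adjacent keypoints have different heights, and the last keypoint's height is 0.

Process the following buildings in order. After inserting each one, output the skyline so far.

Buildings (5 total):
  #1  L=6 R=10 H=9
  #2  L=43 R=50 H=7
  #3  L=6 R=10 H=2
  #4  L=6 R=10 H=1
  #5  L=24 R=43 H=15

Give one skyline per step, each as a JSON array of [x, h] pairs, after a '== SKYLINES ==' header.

== SKYLINES ==
[[6,9],[10,0]]
[[6,9],[10,0],[43,7],[50,0]]
[[6,9],[10,0],[43,7],[50,0]]
[[6,9],[10,0],[43,7],[50,0]]
[[6,9],[10,0],[24,15],[43,7],[50,0]]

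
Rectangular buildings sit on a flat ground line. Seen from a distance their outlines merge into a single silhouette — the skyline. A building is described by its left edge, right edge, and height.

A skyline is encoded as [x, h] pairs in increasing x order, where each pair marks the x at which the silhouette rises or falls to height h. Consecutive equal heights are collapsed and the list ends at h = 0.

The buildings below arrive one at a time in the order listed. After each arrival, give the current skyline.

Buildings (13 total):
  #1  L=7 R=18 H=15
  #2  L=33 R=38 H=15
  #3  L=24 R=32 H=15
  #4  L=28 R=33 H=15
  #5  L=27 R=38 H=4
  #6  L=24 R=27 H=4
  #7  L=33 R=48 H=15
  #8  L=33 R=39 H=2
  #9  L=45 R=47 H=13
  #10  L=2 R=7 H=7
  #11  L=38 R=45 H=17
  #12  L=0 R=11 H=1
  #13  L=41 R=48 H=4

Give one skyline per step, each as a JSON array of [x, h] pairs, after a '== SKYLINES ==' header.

== SKYLINES ==
[[7,15],[18,0]]
[[7,15],[18,0],[33,15],[38,0]]
[[7,15],[18,0],[24,15],[32,0],[33,15],[38,0]]
[[7,15],[18,0],[24,15],[38,0]]
[[7,15],[18,0],[24,15],[38,0]]
[[7,15],[18,0],[24,15],[38,0]]
[[7,15],[18,0],[24,15],[48,0]]
[[7,15],[18,0],[24,15],[48,0]]
[[7,15],[18,0],[24,15],[48,0]]
[[2,7],[7,15],[18,0],[24,15],[48,0]]
[[2,7],[7,15],[18,0],[24,15],[38,17],[45,15],[48,0]]
[[0,1],[2,7],[7,15],[18,0],[24,15],[38,17],[45,15],[48,0]]
[[0,1],[2,7],[7,15],[18,0],[24,15],[38,17],[45,15],[48,0]]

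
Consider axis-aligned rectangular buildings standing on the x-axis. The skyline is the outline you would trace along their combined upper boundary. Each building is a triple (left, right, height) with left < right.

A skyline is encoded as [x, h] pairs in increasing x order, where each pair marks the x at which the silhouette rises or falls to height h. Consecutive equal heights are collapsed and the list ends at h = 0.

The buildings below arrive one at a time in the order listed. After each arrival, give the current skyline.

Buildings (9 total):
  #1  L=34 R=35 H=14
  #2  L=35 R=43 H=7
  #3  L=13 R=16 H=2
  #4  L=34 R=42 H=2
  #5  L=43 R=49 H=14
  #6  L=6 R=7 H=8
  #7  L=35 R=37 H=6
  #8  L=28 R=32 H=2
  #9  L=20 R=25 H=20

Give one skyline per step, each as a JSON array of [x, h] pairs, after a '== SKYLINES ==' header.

== SKYLINES ==
[[34,14],[35,0]]
[[34,14],[35,7],[43,0]]
[[13,2],[16,0],[34,14],[35,7],[43,0]]
[[13,2],[16,0],[34,14],[35,7],[43,0]]
[[13,2],[16,0],[34,14],[35,7],[43,14],[49,0]]
[[6,8],[7,0],[13,2],[16,0],[34,14],[35,7],[43,14],[49,0]]
[[6,8],[7,0],[13,2],[16,0],[34,14],[35,7],[43,14],[49,0]]
[[6,8],[7,0],[13,2],[16,0],[28,2],[32,0],[34,14],[35,7],[43,14],[49,0]]
[[6,8],[7,0],[13,2],[16,0],[20,20],[25,0],[28,2],[32,0],[34,14],[35,7],[43,14],[49,0]]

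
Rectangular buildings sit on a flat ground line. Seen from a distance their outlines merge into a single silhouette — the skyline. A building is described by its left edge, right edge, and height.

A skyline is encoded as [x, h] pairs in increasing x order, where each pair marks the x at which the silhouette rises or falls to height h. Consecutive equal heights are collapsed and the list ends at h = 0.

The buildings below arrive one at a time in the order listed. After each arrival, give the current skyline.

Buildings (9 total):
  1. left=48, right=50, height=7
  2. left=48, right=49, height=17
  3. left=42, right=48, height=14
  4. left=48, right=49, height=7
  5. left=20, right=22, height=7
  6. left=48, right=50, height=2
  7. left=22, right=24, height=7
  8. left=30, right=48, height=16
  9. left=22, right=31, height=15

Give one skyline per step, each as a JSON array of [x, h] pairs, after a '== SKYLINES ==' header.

== SKYLINES ==
[[48,7],[50,0]]
[[48,17],[49,7],[50,0]]
[[42,14],[48,17],[49,7],[50,0]]
[[42,14],[48,17],[49,7],[50,0]]
[[20,7],[22,0],[42,14],[48,17],[49,7],[50,0]]
[[20,7],[22,0],[42,14],[48,17],[49,7],[50,0]]
[[20,7],[24,0],[42,14],[48,17],[49,7],[50,0]]
[[20,7],[24,0],[30,16],[48,17],[49,7],[50,0]]
[[20,7],[22,15],[30,16],[48,17],[49,7],[50,0]]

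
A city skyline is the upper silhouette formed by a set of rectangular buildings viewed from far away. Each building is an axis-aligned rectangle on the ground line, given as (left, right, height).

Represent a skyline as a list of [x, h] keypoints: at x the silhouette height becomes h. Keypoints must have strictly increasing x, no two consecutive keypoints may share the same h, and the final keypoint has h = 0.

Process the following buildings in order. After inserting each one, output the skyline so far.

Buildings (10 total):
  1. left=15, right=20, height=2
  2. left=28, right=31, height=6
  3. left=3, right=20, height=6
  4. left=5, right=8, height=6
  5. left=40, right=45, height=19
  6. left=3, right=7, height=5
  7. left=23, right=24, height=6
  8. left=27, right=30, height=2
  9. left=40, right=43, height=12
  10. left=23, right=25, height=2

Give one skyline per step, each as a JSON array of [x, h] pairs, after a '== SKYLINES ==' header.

== SKYLINES ==
[[15,2],[20,0]]
[[15,2],[20,0],[28,6],[31,0]]
[[3,6],[20,0],[28,6],[31,0]]
[[3,6],[20,0],[28,6],[31,0]]
[[3,6],[20,0],[28,6],[31,0],[40,19],[45,0]]
[[3,6],[20,0],[28,6],[31,0],[40,19],[45,0]]
[[3,6],[20,0],[23,6],[24,0],[28,6],[31,0],[40,19],[45,0]]
[[3,6],[20,0],[23,6],[24,0],[27,2],[28,6],[31,0],[40,19],[45,0]]
[[3,6],[20,0],[23,6],[24,0],[27,2],[28,6],[31,0],[40,19],[45,0]]
[[3,6],[20,0],[23,6],[24,2],[25,0],[27,2],[28,6],[31,0],[40,19],[45,0]]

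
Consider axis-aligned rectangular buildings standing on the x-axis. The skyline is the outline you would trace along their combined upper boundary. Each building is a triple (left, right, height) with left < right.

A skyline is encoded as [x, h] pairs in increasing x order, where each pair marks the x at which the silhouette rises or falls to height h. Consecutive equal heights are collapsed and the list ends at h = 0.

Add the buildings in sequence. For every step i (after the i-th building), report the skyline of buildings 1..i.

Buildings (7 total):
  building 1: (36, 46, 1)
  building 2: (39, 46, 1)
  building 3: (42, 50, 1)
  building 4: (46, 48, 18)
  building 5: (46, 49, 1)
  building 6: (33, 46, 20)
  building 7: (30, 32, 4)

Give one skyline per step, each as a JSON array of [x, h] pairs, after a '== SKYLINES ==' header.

== SKYLINES ==
[[36,1],[46,0]]
[[36,1],[46,0]]
[[36,1],[50,0]]
[[36,1],[46,18],[48,1],[50,0]]
[[36,1],[46,18],[48,1],[50,0]]
[[33,20],[46,18],[48,1],[50,0]]
[[30,4],[32,0],[33,20],[46,18],[48,1],[50,0]]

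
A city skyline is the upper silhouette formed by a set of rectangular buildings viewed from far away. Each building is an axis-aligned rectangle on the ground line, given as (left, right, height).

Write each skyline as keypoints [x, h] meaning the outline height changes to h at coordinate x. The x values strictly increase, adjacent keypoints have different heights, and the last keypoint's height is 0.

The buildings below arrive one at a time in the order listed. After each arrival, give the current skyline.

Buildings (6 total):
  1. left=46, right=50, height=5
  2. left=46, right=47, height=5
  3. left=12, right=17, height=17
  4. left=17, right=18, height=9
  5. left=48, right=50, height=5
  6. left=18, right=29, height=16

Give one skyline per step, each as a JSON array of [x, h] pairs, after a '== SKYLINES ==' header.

== SKYLINES ==
[[46,5],[50,0]]
[[46,5],[50,0]]
[[12,17],[17,0],[46,5],[50,0]]
[[12,17],[17,9],[18,0],[46,5],[50,0]]
[[12,17],[17,9],[18,0],[46,5],[50,0]]
[[12,17],[17,9],[18,16],[29,0],[46,5],[50,0]]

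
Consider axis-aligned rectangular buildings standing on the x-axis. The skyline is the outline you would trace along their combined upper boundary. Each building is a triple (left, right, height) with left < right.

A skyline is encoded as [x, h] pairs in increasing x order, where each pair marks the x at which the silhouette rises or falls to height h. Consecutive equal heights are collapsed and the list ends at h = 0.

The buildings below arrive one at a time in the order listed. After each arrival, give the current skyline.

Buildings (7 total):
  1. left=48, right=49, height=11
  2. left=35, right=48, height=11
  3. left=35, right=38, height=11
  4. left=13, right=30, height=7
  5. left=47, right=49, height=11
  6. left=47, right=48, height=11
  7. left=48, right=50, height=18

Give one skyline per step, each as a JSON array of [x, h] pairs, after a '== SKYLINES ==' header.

== SKYLINES ==
[[48,11],[49,0]]
[[35,11],[49,0]]
[[35,11],[49,0]]
[[13,7],[30,0],[35,11],[49,0]]
[[13,7],[30,0],[35,11],[49,0]]
[[13,7],[30,0],[35,11],[49,0]]
[[13,7],[30,0],[35,11],[48,18],[50,0]]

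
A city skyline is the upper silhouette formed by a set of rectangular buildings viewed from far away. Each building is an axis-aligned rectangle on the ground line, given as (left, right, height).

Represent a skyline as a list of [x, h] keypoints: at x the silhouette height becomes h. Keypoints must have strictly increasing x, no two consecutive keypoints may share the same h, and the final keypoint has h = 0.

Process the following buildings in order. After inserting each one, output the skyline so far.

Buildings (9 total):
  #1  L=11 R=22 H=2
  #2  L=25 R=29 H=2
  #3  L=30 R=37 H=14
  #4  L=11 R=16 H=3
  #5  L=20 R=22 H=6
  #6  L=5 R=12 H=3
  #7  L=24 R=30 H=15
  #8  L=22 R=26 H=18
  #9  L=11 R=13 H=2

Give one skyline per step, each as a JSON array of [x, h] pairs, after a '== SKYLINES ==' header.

== SKYLINES ==
[[11,2],[22,0]]
[[11,2],[22,0],[25,2],[29,0]]
[[11,2],[22,0],[25,2],[29,0],[30,14],[37,0]]
[[11,3],[16,2],[22,0],[25,2],[29,0],[30,14],[37,0]]
[[11,3],[16,2],[20,6],[22,0],[25,2],[29,0],[30,14],[37,0]]
[[5,3],[16,2],[20,6],[22,0],[25,2],[29,0],[30,14],[37,0]]
[[5,3],[16,2],[20,6],[22,0],[24,15],[30,14],[37,0]]
[[5,3],[16,2],[20,6],[22,18],[26,15],[30,14],[37,0]]
[[5,3],[16,2],[20,6],[22,18],[26,15],[30,14],[37,0]]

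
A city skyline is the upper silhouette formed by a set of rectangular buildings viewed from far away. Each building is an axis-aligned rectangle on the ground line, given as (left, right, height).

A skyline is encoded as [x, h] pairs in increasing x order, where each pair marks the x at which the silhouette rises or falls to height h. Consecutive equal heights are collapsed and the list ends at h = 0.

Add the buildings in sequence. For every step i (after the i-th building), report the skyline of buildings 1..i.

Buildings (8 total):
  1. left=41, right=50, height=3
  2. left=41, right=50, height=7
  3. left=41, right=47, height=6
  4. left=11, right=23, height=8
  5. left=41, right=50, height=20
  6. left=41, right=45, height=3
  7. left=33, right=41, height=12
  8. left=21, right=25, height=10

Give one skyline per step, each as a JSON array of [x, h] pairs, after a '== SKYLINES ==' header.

== SKYLINES ==
[[41,3],[50,0]]
[[41,7],[50,0]]
[[41,7],[50,0]]
[[11,8],[23,0],[41,7],[50,0]]
[[11,8],[23,0],[41,20],[50,0]]
[[11,8],[23,0],[41,20],[50,0]]
[[11,8],[23,0],[33,12],[41,20],[50,0]]
[[11,8],[21,10],[25,0],[33,12],[41,20],[50,0]]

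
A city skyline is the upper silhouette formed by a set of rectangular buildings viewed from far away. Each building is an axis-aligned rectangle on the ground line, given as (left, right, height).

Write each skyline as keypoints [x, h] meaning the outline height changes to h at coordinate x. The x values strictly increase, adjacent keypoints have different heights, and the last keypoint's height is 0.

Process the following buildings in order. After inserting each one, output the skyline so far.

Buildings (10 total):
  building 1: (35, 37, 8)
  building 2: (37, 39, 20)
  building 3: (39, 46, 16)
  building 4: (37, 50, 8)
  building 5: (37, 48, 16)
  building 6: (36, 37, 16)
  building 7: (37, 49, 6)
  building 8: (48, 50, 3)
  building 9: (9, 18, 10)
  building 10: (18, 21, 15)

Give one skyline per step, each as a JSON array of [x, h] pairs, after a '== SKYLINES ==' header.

== SKYLINES ==
[[35,8],[37,0]]
[[35,8],[37,20],[39,0]]
[[35,8],[37,20],[39,16],[46,0]]
[[35,8],[37,20],[39,16],[46,8],[50,0]]
[[35,8],[37,20],[39,16],[48,8],[50,0]]
[[35,8],[36,16],[37,20],[39,16],[48,8],[50,0]]
[[35,8],[36,16],[37,20],[39,16],[48,8],[50,0]]
[[35,8],[36,16],[37,20],[39,16],[48,8],[50,0]]
[[9,10],[18,0],[35,8],[36,16],[37,20],[39,16],[48,8],[50,0]]
[[9,10],[18,15],[21,0],[35,8],[36,16],[37,20],[39,16],[48,8],[50,0]]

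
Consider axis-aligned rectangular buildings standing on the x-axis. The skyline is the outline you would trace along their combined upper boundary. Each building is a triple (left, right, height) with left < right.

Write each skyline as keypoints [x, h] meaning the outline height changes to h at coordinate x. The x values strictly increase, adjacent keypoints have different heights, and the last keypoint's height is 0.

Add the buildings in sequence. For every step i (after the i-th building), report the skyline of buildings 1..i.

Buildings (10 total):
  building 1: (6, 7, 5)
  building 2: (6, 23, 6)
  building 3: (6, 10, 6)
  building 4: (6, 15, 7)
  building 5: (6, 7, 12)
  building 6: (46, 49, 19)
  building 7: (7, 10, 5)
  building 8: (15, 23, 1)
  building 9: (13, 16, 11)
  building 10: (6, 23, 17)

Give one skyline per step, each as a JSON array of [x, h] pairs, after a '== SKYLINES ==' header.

== SKYLINES ==
[[6,5],[7,0]]
[[6,6],[23,0]]
[[6,6],[23,0]]
[[6,7],[15,6],[23,0]]
[[6,12],[7,7],[15,6],[23,0]]
[[6,12],[7,7],[15,6],[23,0],[46,19],[49,0]]
[[6,12],[7,7],[15,6],[23,0],[46,19],[49,0]]
[[6,12],[7,7],[15,6],[23,0],[46,19],[49,0]]
[[6,12],[7,7],[13,11],[16,6],[23,0],[46,19],[49,0]]
[[6,17],[23,0],[46,19],[49,0]]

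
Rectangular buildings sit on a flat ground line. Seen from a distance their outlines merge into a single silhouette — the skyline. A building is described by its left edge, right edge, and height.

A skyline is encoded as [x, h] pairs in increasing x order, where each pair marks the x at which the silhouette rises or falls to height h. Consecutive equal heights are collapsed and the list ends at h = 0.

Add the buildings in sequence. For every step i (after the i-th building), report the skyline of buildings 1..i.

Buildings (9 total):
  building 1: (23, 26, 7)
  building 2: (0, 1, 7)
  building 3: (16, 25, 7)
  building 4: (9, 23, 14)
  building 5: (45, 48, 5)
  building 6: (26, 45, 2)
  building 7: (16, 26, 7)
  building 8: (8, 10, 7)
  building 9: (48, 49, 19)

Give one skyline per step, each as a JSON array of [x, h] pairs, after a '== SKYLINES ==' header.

== SKYLINES ==
[[23,7],[26,0]]
[[0,7],[1,0],[23,7],[26,0]]
[[0,7],[1,0],[16,7],[26,0]]
[[0,7],[1,0],[9,14],[23,7],[26,0]]
[[0,7],[1,0],[9,14],[23,7],[26,0],[45,5],[48,0]]
[[0,7],[1,0],[9,14],[23,7],[26,2],[45,5],[48,0]]
[[0,7],[1,0],[9,14],[23,7],[26,2],[45,5],[48,0]]
[[0,7],[1,0],[8,7],[9,14],[23,7],[26,2],[45,5],[48,0]]
[[0,7],[1,0],[8,7],[9,14],[23,7],[26,2],[45,5],[48,19],[49,0]]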